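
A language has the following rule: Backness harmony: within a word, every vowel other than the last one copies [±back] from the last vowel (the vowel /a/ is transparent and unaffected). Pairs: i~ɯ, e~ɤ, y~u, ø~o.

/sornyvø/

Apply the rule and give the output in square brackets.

[sørnyvø]

/o/ harmonizes with /ø/ ([-back]) → [ø]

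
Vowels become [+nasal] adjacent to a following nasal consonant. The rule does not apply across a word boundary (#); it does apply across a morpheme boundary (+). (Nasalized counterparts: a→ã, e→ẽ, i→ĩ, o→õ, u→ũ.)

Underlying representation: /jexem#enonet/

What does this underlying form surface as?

[jexẽm#ẽnõnet]

/e/ before nasal /m/ → [ẽ]
/e/ before nasal /n/ → [ẽ]
/o/ before nasal /n/ → [õ]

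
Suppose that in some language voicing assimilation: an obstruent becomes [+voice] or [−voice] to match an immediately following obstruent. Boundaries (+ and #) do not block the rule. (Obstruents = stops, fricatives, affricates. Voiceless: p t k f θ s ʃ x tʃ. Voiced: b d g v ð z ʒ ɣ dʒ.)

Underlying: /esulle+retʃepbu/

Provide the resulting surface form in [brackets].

[esulle+retʃebbu]

/p/ before /b/ (voiced) → [b]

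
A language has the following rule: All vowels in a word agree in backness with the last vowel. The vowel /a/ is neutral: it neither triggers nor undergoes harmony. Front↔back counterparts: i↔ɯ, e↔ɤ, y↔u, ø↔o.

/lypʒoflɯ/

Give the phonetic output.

/y/ harmonizes with /ɯ/ ([+back]) → [u]

[lupʒoflɯ]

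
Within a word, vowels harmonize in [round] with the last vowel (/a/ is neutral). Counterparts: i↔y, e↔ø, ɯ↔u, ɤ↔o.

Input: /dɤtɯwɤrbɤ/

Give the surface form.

no segment meets the rule's conditions; no change.

[dɤtɯwɤrbɤ]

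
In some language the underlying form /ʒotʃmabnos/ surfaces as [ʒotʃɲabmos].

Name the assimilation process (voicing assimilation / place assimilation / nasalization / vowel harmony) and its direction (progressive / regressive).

/m/→[ɲ] /n/→[m].
Each target copies a feature from the preceding segment, so the direction is progressive.

place assimilation, progressive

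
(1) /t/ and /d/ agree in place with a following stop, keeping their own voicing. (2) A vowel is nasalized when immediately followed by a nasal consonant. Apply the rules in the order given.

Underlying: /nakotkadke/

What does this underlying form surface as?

Rule 1: /t/ before /k/ (velar) → [k]
Rule 1: /d/ before /k/ (velar) → [g]
After rule 1: nakokkagke
Rule 2: no segment meets the rule's conditions; no change.

[nakokkagke]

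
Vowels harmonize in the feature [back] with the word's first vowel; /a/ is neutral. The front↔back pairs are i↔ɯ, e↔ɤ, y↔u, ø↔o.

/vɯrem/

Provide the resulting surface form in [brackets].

[vɯrɤm]

/e/ harmonizes with /ɯ/ ([+back]) → [ɤ]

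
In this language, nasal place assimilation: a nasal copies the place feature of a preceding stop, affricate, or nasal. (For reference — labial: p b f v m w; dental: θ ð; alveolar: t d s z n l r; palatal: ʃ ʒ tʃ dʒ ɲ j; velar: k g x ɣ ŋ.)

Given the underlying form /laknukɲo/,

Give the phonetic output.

/n/ after /k/ (velar) → [ŋ]
/ɲ/ after /k/ (velar) → [ŋ]

[lakŋukŋo]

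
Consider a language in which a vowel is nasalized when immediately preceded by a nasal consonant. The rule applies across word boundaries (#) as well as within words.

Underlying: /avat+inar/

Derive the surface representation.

[avat+inãr]

/a/ after nasal /n/ → [ã]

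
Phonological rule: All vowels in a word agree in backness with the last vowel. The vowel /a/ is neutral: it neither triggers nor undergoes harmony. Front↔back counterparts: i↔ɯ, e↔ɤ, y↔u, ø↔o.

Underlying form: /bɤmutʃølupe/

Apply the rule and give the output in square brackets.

/ɤ/ harmonizes with /e/ ([-back]) → [e]
/u/ harmonizes with /e/ ([-back]) → [y]
/u/ harmonizes with /e/ ([-back]) → [y]

[bemytʃølype]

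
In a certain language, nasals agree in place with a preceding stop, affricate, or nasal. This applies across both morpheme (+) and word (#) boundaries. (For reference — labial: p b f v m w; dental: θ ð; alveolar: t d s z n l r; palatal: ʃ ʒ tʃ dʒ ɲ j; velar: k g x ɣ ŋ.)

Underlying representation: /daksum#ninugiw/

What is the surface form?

/n/ after /m/ (labial) → [m]

[daksum#minugiw]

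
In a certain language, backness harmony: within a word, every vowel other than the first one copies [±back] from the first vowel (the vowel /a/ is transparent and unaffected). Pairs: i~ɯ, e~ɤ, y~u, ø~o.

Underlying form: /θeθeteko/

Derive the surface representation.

/o/ harmonizes with /e/ ([-back]) → [ø]

[θeθetekø]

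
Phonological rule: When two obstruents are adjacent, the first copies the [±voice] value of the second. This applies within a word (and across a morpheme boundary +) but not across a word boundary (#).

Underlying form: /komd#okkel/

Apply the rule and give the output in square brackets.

no segment meets the rule's conditions; no change.

[komd#okkel]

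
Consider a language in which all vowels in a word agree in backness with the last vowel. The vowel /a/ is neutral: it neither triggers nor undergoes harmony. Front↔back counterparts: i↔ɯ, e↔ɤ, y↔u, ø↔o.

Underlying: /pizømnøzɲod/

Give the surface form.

[pɯzomnozɲod]

/i/ harmonizes with /o/ ([+back]) → [ɯ]
/ø/ harmonizes with /o/ ([+back]) → [o]
/ø/ harmonizes with /o/ ([+back]) → [o]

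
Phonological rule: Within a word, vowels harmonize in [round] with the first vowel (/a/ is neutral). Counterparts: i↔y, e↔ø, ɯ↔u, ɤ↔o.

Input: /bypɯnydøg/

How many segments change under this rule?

/ɯ/ harmonizes with /y/ ([+round]) → [u]
1 segment changes.

1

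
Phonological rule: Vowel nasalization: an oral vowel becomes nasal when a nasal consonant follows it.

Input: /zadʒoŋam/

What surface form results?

/o/ before nasal /ŋ/ → [õ]
/a/ before nasal /m/ → [ã]

[zadʒõŋãm]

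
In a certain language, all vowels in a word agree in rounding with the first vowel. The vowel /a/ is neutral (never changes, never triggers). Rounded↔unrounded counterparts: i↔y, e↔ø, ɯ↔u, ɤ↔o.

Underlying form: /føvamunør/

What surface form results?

no segment meets the rule's conditions; no change.

[føvamunør]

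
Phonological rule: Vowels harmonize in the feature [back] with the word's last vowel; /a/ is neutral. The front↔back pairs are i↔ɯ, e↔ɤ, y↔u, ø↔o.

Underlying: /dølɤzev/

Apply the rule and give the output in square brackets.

/ɤ/ harmonizes with /e/ ([-back]) → [e]

[dølezev]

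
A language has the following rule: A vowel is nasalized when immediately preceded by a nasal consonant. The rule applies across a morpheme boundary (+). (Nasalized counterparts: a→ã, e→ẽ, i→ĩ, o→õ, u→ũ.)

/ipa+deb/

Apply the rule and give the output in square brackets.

[ipa+deb]

no segment meets the rule's conditions; no change.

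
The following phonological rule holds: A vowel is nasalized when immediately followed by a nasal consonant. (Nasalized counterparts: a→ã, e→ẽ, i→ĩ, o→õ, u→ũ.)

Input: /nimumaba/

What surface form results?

/i/ before nasal /m/ → [ĩ]
/u/ before nasal /m/ → [ũ]

[nĩmũmaba]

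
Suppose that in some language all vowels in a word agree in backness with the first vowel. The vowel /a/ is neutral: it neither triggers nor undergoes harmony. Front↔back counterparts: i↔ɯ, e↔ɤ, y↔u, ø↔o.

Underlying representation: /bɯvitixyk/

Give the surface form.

[bɯvɯtɯxuk]

/i/ harmonizes with /ɯ/ ([+back]) → [ɯ]
/i/ harmonizes with /ɯ/ ([+back]) → [ɯ]
/y/ harmonizes with /ɯ/ ([+back]) → [u]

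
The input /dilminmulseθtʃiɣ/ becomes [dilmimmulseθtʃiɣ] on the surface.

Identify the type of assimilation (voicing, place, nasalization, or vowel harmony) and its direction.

/n/→[m].
Each target copies a feature from the following segment, so the direction is regressive.

place assimilation, regressive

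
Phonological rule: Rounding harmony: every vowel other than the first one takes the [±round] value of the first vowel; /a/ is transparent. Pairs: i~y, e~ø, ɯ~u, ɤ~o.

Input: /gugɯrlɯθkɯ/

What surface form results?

[gugurluθku]

/ɯ/ harmonizes with /u/ ([+round]) → [u]
/ɯ/ harmonizes with /u/ ([+round]) → [u]
/ɯ/ harmonizes with /u/ ([+round]) → [u]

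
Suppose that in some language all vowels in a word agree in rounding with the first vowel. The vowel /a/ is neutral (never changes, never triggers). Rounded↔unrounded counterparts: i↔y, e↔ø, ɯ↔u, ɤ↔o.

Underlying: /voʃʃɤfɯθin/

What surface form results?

[voʃʃofuθyn]

/ɤ/ harmonizes with /o/ ([+round]) → [o]
/ɯ/ harmonizes with /o/ ([+round]) → [u]
/i/ harmonizes with /o/ ([+round]) → [y]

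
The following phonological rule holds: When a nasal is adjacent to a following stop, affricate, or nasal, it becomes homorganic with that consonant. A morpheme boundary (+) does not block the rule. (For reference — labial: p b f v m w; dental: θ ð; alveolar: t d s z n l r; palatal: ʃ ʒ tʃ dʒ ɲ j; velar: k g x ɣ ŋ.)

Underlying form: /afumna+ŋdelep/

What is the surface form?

[afunna+ndelep]

/m/ before /n/ (alveolar) → [n]
/ŋ/ before /d/ (alveolar) → [n]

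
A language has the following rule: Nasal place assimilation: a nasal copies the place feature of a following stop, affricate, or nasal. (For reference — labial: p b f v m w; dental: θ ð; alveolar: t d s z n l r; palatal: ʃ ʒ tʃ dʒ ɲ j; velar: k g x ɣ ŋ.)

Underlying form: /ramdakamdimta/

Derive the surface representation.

[randakandinta]

/m/ before /d/ (alveolar) → [n]
/m/ before /d/ (alveolar) → [n]
/m/ before /t/ (alveolar) → [n]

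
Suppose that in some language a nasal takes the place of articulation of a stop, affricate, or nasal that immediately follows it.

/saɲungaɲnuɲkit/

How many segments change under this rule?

/n/ before /g/ (velar) → [ŋ]
/ɲ/ before /n/ (alveolar) → [n]
/ɲ/ before /k/ (velar) → [ŋ]
3 segments change.

3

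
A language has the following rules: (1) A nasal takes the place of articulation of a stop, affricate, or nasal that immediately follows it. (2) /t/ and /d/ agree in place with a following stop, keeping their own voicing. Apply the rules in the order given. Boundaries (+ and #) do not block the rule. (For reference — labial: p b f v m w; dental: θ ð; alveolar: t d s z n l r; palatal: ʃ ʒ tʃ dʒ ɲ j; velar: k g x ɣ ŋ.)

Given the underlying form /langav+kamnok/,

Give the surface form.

[laŋgav+kannok]

Rule 1: /n/ before /g/ (velar) → [ŋ]
Rule 1: /m/ before /n/ (alveolar) → [n]
After rule 1: laŋgav+kannok
Rule 2: no segment meets the rule's conditions; no change.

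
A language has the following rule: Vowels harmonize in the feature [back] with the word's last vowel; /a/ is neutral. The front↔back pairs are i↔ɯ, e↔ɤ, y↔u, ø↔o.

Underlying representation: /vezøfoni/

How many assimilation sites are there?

1

/o/ harmonizes with /i/ ([-back]) → [ø]
1 segment changes.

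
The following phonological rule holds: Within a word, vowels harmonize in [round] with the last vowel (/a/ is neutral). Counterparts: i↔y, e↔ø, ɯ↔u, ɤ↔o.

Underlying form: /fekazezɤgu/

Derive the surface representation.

[føkazøzogu]

/e/ harmonizes with /u/ ([+round]) → [ø]
/e/ harmonizes with /u/ ([+round]) → [ø]
/ɤ/ harmonizes with /u/ ([+round]) → [o]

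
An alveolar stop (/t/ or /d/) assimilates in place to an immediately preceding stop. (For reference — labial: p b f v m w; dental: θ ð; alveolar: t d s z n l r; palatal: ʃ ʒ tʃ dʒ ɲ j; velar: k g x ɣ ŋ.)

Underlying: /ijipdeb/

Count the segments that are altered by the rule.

1

/d/ after /p/ (labial) → [b]
1 segment changes.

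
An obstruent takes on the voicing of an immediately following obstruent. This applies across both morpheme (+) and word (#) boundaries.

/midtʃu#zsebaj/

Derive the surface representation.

/d/ before /tʃ/ (voiceless) → [t]
/z/ before /s/ (voiceless) → [s]

[mittʃu#ssebaj]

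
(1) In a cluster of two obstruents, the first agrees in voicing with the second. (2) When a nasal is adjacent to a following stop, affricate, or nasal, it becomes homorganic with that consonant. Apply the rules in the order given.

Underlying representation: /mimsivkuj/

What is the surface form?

Rule 1: /v/ before /k/ (voiceless) → [f]
After rule 1: mimsifkuj
Rule 2: no segment meets the rule's conditions; no change.

[mimsifkuj]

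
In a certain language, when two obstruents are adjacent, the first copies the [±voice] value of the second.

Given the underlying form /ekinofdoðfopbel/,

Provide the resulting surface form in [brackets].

[ekinovdoθfobbel]

/f/ before /d/ (voiced) → [v]
/ð/ before /f/ (voiceless) → [θ]
/p/ before /b/ (voiced) → [b]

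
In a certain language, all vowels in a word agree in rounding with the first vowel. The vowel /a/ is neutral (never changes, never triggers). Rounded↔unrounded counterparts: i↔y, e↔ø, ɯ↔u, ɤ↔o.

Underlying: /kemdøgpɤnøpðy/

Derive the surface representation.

/ø/ harmonizes with /e/ ([-round]) → [e]
/ø/ harmonizes with /e/ ([-round]) → [e]
/y/ harmonizes with /e/ ([-round]) → [i]

[kemdegpɤnepði]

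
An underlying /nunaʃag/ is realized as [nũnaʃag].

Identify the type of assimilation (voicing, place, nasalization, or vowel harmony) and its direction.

nasalization, regressive

/u/→[ũ].
Each target copies a feature from the following segment, so the direction is regressive.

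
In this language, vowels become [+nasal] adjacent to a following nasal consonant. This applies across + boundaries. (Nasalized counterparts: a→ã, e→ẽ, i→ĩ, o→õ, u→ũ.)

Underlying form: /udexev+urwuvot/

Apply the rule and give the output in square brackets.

[udexev+urwuvot]

no segment meets the rule's conditions; no change.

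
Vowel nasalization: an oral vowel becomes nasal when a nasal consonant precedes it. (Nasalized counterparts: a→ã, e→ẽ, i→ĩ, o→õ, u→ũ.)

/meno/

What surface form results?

[mẽnõ]

/e/ after nasal /m/ → [ẽ]
/o/ after nasal /n/ → [õ]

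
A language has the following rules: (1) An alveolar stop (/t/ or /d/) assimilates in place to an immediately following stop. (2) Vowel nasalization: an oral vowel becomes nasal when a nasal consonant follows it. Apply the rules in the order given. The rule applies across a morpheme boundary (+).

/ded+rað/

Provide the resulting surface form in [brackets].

[ded+rað]

Rule 1: no segment meets the rule's conditions; no change.
After rule 1: ded+rað
Rule 2: no segment meets the rule's conditions; no change.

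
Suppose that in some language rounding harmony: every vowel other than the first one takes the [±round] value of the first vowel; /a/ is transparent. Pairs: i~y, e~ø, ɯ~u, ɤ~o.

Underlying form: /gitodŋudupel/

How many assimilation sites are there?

3

/o/ harmonizes with /i/ ([-round]) → [ɤ]
/u/ harmonizes with /i/ ([-round]) → [ɯ]
/u/ harmonizes with /i/ ([-round]) → [ɯ]
3 segments change.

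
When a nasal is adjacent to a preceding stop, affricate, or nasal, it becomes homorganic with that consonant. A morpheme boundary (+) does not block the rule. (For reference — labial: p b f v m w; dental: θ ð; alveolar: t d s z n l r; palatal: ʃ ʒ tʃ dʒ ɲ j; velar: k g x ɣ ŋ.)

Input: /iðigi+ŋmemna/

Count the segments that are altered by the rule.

2

/m/ after /ŋ/ (velar) → [ŋ]
/n/ after /m/ (labial) → [m]
2 segments change.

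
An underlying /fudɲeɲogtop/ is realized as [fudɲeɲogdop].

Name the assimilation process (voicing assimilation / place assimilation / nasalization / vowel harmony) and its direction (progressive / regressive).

/t/→[d].
Each target copies a feature from the preceding segment, so the direction is progressive.

voicing assimilation, progressive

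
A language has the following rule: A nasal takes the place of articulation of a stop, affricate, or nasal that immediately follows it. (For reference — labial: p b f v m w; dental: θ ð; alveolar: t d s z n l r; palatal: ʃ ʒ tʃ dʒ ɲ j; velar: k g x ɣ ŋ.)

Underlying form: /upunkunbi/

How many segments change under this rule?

/n/ before /k/ (velar) → [ŋ]
/n/ before /b/ (labial) → [m]
2 segments change.

2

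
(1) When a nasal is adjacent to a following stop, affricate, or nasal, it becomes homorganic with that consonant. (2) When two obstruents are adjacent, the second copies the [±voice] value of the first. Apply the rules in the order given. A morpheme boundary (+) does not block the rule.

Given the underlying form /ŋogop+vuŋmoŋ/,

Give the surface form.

[ŋogop+fummoŋ]

Rule 1: /ŋ/ before /m/ (labial) → [m]
After rule 1: ŋogop+vummoŋ
Rule 2: /v/ after /p/ (voiceless) → [f]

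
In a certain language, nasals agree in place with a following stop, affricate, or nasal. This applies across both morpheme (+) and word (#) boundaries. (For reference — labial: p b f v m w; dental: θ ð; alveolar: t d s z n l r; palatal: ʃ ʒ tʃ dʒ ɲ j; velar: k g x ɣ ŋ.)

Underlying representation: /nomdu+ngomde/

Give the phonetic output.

[nondu+ŋgonde]

/m/ before /d/ (alveolar) → [n]
/n/ before /g/ (velar) → [ŋ]
/m/ before /d/ (alveolar) → [n]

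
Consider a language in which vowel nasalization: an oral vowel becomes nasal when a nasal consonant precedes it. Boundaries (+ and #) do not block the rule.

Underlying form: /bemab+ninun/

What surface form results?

[bemãb+nĩnũn]

/a/ after nasal /m/ → [ã]
/i/ after nasal /n/ → [ĩ]
/u/ after nasal /n/ → [ũ]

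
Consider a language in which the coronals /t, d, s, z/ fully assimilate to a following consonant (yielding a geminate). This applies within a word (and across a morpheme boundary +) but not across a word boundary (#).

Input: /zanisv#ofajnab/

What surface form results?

[zanivv#ofajnab]

/s/ before /v/ → [v] (total assimilation)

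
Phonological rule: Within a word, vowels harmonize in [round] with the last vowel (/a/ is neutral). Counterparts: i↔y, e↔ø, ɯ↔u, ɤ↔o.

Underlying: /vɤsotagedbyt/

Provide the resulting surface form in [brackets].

[vosotagødbyt]

/ɤ/ harmonizes with /y/ ([+round]) → [o]
/e/ harmonizes with /y/ ([+round]) → [ø]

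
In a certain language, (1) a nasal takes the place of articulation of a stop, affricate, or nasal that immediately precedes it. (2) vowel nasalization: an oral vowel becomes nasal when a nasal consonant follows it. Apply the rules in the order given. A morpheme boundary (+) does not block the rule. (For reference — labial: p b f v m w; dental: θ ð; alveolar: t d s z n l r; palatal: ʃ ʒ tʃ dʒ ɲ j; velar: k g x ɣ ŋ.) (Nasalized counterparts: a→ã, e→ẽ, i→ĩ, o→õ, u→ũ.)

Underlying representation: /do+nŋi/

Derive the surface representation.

[dõ+nni]

Rule 1: /ŋ/ after /n/ (alveolar) → [n]
After rule 1: do+nni
Rule 2: /o/ before nasal /n/ → [õ]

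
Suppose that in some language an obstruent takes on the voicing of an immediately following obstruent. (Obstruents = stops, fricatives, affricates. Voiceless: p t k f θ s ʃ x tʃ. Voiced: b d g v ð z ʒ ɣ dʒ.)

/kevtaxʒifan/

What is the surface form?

/v/ before /t/ (voiceless) → [f]
/x/ before /ʒ/ (voiced) → [ɣ]

[keftaɣʒifan]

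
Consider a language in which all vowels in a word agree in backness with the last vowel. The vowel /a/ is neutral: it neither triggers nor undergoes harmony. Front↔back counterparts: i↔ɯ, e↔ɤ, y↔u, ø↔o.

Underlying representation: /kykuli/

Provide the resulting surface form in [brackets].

/u/ harmonizes with /i/ ([-back]) → [y]

[kykyli]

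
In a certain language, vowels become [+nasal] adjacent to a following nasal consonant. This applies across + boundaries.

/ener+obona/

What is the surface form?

[ẽner+obõna]

/e/ before nasal /n/ → [ẽ]
/o/ before nasal /n/ → [õ]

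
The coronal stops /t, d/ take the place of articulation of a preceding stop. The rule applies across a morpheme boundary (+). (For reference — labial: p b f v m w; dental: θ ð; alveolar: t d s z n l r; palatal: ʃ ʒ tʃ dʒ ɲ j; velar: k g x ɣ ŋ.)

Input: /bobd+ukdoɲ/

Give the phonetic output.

/d/ after /b/ (labial) → [b]
/d/ after /k/ (velar) → [g]

[bobb+ukgoɲ]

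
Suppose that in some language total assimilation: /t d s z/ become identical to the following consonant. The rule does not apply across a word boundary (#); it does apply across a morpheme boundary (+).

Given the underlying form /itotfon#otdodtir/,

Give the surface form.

[itoffon#oddottir]

/t/ before /f/ → [f] (total assimilation)
/t/ before /d/ → [d] (total assimilation)
/d/ before /t/ → [t] (total assimilation)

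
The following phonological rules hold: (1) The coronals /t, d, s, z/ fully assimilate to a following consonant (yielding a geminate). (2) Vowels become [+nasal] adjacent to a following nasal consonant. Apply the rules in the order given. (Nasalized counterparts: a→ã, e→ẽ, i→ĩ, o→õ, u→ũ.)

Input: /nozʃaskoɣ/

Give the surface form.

Rule 1: /z/ before /ʃ/ → [ʃ] (total assimilation)
Rule 1: /s/ before /k/ → [k] (total assimilation)
After rule 1: noʃʃakkoɣ
Rule 2: no segment meets the rule's conditions; no change.

[noʃʃakkoɣ]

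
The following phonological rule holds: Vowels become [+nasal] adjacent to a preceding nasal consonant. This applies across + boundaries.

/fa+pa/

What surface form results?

no segment meets the rule's conditions; no change.

[fa+pa]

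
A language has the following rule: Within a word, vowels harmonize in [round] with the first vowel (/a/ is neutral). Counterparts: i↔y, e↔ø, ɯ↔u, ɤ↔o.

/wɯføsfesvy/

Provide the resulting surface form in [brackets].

[wɯfesfesvi]

/ø/ harmonizes with /ɯ/ ([-round]) → [e]
/y/ harmonizes with /ɯ/ ([-round]) → [i]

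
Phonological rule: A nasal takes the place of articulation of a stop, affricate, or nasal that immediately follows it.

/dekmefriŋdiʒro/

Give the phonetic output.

[dekmefrindiʒro]

/ŋ/ before /d/ (alveolar) → [n]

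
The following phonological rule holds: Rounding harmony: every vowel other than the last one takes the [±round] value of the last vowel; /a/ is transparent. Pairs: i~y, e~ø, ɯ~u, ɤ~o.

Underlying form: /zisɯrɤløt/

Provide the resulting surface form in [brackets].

[zysuroløt]

/i/ harmonizes with /ø/ ([+round]) → [y]
/ɯ/ harmonizes with /ø/ ([+round]) → [u]
/ɤ/ harmonizes with /ø/ ([+round]) → [o]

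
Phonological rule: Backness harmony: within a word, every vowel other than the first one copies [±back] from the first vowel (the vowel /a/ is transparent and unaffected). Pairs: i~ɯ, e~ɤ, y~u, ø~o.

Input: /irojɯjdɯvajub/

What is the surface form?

/o/ harmonizes with /i/ ([-back]) → [ø]
/ɯ/ harmonizes with /i/ ([-back]) → [i]
/ɯ/ harmonizes with /i/ ([-back]) → [i]
/u/ harmonizes with /i/ ([-back]) → [y]

[irøjijdivajyb]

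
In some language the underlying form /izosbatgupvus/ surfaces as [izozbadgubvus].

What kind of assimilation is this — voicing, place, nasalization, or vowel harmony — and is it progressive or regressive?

voicing assimilation, regressive

/s/→[z] /t/→[d] /p/→[b].
Each target copies a feature from the following segment, so the direction is regressive.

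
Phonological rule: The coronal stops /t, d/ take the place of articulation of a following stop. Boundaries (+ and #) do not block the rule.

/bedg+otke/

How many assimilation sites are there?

2

/d/ before /g/ (velar) → [g]
/t/ before /k/ (velar) → [k]
2 segments change.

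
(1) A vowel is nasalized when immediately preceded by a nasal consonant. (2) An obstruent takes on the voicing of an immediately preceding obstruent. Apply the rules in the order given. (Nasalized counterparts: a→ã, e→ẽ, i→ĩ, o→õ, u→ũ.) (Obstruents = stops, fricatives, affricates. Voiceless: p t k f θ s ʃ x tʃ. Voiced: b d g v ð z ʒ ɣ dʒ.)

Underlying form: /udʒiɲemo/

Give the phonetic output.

Rule 1: /e/ after nasal /ɲ/ → [ẽ]
Rule 1: /o/ after nasal /m/ → [õ]
After rule 1: udʒiɲẽmõ
Rule 2: no segment meets the rule's conditions; no change.

[udʒiɲẽmõ]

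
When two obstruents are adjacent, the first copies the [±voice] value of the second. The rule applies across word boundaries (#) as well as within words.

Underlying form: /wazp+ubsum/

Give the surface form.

[wasp+upsum]

/z/ before /p/ (voiceless) → [s]
/b/ before /s/ (voiceless) → [p]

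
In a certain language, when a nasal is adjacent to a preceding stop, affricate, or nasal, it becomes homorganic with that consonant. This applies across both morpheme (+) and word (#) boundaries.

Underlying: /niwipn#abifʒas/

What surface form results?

/n/ after /p/ (labial) → [m]

[niwipm#abifʒas]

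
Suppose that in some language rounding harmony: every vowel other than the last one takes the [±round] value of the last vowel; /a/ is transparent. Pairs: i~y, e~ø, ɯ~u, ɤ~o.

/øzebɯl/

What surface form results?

/ø/ harmonizes with /ɯ/ ([-round]) → [e]

[ezebɯl]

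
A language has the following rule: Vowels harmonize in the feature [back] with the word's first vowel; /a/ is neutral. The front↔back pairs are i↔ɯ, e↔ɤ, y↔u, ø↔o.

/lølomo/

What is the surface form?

/o/ harmonizes with /ø/ ([-back]) → [ø]
/o/ harmonizes with /ø/ ([-back]) → [ø]

[lølømø]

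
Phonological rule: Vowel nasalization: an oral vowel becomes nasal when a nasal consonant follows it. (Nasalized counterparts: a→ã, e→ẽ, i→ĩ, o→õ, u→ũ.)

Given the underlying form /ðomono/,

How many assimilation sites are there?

/o/ before nasal /m/ → [õ]
/o/ before nasal /n/ → [õ]
2 segments change.

2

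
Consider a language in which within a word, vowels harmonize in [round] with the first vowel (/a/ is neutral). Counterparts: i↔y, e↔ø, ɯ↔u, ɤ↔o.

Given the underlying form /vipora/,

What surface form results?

/o/ harmonizes with /i/ ([-round]) → [ɤ]

[vipɤra]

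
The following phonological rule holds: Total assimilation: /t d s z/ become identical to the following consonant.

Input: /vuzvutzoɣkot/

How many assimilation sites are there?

2

/z/ before /v/ → [v] (total assimilation)
/t/ before /z/ → [z] (total assimilation)
2 segments change.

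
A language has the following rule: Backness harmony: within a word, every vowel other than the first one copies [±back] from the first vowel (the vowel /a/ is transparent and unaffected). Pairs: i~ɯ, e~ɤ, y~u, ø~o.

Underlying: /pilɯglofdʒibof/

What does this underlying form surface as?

/ɯ/ harmonizes with /i/ ([-back]) → [i]
/o/ harmonizes with /i/ ([-back]) → [ø]
/o/ harmonizes with /i/ ([-back]) → [ø]

[piligløfdʒibøf]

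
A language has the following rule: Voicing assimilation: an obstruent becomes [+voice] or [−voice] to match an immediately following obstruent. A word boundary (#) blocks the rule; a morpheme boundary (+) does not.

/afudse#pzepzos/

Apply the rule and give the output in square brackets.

/d/ before /s/ (voiceless) → [t]
/p/ before /z/ (voiced) → [b]
/p/ before /z/ (voiced) → [b]

[afutse#bzebzos]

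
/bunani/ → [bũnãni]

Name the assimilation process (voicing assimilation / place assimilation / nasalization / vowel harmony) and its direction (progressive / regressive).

/u/→[ũ] /a/→[ã].
Each target copies a feature from the following segment, so the direction is regressive.

nasalization, regressive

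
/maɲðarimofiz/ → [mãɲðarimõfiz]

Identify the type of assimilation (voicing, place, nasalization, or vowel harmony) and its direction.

/a/→[ã] /o/→[õ].
Each target copies a feature from the preceding segment, so the direction is progressive.

nasalization, progressive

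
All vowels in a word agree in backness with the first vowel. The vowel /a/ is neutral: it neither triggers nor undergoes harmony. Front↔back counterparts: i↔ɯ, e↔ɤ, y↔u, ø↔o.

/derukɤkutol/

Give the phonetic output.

[derykekytøl]

/u/ harmonizes with /e/ ([-back]) → [y]
/ɤ/ harmonizes with /e/ ([-back]) → [e]
/u/ harmonizes with /e/ ([-back]) → [y]
/o/ harmonizes with /e/ ([-back]) → [ø]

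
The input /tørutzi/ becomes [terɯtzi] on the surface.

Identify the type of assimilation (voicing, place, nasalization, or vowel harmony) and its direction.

vowel harmony, regressive

/ø/→[e] /u/→[ɯ].
Vowels agree with the last vowel, so the harmony is regressive.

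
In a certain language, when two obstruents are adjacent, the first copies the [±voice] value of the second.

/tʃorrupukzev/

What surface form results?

/k/ before /z/ (voiced) → [g]

[tʃorrupugzev]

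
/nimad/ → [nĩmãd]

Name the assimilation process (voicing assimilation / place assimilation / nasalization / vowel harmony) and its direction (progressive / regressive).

nasalization, progressive

/i/→[ĩ] /a/→[ã].
Each target copies a feature from the preceding segment, so the direction is progressive.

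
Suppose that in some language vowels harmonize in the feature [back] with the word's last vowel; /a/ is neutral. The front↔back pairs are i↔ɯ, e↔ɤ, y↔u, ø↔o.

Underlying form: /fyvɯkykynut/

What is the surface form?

[fuvɯkukunut]

/y/ harmonizes with /u/ ([+back]) → [u]
/y/ harmonizes with /u/ ([+back]) → [u]
/y/ harmonizes with /u/ ([+back]) → [u]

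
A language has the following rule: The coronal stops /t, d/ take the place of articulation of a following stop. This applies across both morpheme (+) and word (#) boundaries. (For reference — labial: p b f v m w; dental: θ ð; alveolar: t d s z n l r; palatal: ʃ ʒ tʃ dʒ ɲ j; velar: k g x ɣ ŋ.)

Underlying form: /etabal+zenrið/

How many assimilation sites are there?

No segment meets the rule's conditions.

0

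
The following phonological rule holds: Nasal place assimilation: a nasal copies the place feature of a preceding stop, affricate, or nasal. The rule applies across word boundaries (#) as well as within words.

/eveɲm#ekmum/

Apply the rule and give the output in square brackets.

[eveɲɲ#ekŋum]

/m/ after /ɲ/ (palatal) → [ɲ]
/m/ after /k/ (velar) → [ŋ]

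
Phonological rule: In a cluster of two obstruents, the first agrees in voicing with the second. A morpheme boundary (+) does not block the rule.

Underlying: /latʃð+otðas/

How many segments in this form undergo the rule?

2

/tʃ/ before /ð/ (voiced) → [dʒ]
/t/ before /ð/ (voiced) → [d]
2 segments change.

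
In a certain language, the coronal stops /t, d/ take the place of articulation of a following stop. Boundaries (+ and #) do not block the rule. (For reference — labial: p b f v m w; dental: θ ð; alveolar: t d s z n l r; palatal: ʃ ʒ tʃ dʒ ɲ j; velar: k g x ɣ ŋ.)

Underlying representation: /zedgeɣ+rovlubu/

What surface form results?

[zeggeɣ+rovlubu]

/d/ before /g/ (velar) → [g]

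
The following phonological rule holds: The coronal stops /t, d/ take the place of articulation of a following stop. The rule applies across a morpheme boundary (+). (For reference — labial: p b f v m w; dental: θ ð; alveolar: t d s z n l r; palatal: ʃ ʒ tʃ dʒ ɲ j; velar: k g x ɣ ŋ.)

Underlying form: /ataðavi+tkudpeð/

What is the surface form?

[ataðavi+kkubpeð]

/t/ before /k/ (velar) → [k]
/d/ before /p/ (labial) → [b]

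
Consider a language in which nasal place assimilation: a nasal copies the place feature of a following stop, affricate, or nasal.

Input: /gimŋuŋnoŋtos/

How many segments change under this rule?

3

/m/ before /ŋ/ (velar) → [ŋ]
/ŋ/ before /n/ (alveolar) → [n]
/ŋ/ before /t/ (alveolar) → [n]
3 segments change.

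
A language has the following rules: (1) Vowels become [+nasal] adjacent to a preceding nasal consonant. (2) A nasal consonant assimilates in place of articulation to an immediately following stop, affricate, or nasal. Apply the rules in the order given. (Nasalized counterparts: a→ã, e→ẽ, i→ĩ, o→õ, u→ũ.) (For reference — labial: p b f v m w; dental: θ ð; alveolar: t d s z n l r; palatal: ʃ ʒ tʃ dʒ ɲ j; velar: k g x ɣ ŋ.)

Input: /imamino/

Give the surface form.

Rule 1: /a/ after nasal /m/ → [ã]
Rule 1: /i/ after nasal /m/ → [ĩ]
Rule 1: /o/ after nasal /n/ → [õ]
After rule 1: imãmĩnõ
Rule 2: no segment meets the rule's conditions; no change.

[imãmĩnõ]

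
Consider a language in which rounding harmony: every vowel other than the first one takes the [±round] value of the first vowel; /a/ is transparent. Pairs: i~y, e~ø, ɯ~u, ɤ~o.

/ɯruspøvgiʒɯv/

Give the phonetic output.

/u/ harmonizes with /ɯ/ ([-round]) → [ɯ]
/ø/ harmonizes with /ɯ/ ([-round]) → [e]

[ɯrɯspevgiʒɯv]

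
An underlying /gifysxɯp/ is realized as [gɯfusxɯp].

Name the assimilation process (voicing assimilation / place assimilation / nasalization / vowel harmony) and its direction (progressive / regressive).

vowel harmony, regressive

/i/→[ɯ] /y/→[u].
Vowels agree with the last vowel, so the harmony is regressive.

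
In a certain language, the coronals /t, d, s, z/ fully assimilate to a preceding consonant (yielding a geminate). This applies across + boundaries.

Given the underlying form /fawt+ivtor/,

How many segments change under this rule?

2

/t/ after /w/ → [w] (total assimilation)
/t/ after /v/ → [v] (total assimilation)
2 segments change.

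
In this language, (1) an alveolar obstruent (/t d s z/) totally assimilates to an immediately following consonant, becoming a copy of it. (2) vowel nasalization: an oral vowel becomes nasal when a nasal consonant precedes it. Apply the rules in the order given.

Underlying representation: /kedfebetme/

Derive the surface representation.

[keffebemmẽ]

Rule 1: /d/ before /f/ → [f] (total assimilation)
Rule 1: /t/ before /m/ → [m] (total assimilation)
After rule 1: keffebemme
Rule 2: /e/ after nasal /m/ → [ẽ]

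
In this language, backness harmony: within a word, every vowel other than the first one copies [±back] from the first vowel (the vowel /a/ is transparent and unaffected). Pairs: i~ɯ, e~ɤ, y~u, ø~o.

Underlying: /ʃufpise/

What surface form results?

[ʃufpɯsɤ]

/i/ harmonizes with /u/ ([+back]) → [ɯ]
/e/ harmonizes with /u/ ([+back]) → [ɤ]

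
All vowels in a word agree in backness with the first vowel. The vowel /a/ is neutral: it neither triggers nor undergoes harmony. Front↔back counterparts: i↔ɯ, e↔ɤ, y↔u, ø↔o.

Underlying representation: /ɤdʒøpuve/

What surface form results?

[ɤdʒopuvɤ]

/ø/ harmonizes with /ɤ/ ([+back]) → [o]
/e/ harmonizes with /ɤ/ ([+back]) → [ɤ]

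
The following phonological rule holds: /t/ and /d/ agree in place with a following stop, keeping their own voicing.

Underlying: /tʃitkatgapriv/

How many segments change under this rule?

/t/ before /k/ (velar) → [k]
/t/ before /g/ (velar) → [k]
2 segments change.

2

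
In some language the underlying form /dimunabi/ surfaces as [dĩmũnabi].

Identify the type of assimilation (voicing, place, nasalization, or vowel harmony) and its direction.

nasalization, regressive

/i/→[ĩ] /u/→[ũ].
Each target copies a feature from the following segment, so the direction is regressive.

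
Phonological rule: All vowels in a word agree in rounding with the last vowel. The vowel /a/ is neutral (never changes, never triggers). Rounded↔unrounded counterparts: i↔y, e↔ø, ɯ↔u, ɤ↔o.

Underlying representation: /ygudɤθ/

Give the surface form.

/y/ harmonizes with /ɤ/ ([-round]) → [i]
/u/ harmonizes with /ɤ/ ([-round]) → [ɯ]

[igɯdɤθ]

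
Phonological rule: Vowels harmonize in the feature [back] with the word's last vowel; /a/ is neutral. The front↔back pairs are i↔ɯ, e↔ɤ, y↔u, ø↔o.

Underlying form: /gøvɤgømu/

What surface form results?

[govɤgomu]

/ø/ harmonizes with /u/ ([+back]) → [o]
/ø/ harmonizes with /u/ ([+back]) → [o]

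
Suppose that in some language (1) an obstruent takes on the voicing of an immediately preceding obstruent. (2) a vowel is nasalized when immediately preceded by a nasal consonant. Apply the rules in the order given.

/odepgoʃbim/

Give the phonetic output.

Rule 1: /g/ after /p/ (voiceless) → [k]
Rule 1: /b/ after /ʃ/ (voiceless) → [p]
After rule 1: odepkoʃpim
Rule 2: no segment meets the rule's conditions; no change.

[odepkoʃpim]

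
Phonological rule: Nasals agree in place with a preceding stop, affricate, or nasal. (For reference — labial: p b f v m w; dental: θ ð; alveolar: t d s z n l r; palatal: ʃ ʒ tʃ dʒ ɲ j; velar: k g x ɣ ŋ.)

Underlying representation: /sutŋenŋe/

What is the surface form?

[sutnenne]

/ŋ/ after /t/ (alveolar) → [n]
/ŋ/ after /n/ (alveolar) → [n]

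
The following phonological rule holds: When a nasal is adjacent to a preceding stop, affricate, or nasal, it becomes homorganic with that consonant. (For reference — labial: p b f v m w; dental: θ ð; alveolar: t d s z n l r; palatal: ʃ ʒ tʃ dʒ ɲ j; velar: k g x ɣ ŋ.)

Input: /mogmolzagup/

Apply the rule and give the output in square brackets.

/m/ after /g/ (velar) → [ŋ]

[mogŋolzagup]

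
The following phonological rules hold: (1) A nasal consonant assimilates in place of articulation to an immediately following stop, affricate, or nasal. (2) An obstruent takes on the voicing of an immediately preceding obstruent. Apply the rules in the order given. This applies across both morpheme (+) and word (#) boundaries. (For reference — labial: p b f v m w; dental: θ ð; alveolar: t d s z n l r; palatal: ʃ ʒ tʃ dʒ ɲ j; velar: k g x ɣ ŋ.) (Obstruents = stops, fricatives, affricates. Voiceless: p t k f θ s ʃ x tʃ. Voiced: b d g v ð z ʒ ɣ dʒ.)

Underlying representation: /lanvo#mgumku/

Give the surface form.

[lanvo#ŋguŋku]

Rule 1: /m/ before /g/ (velar) → [ŋ]
Rule 1: /m/ before /k/ (velar) → [ŋ]
After rule 1: lanvo#ŋguŋku
Rule 2: no segment meets the rule's conditions; no change.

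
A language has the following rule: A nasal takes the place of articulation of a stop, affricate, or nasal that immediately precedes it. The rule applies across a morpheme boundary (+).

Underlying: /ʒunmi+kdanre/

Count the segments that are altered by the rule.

/m/ after /n/ (alveolar) → [n]
1 segment changes.

1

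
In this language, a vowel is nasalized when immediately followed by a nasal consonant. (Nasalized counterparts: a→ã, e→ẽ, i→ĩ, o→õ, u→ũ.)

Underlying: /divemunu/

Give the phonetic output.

/e/ before nasal /m/ → [ẽ]
/u/ before nasal /n/ → [ũ]

[divẽmũnu]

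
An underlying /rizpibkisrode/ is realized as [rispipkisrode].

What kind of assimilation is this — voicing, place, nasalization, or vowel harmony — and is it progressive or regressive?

/z/→[s] /b/→[p].
Each target copies a feature from the following segment, so the direction is regressive.

voicing assimilation, regressive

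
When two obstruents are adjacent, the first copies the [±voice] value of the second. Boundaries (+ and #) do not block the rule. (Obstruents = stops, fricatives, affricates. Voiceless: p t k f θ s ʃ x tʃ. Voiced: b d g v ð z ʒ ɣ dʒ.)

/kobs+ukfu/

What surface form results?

/b/ before /s/ (voiceless) → [p]

[kops+ukfu]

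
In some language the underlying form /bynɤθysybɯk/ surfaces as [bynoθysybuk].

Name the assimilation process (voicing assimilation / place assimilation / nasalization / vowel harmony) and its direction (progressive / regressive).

/ɤ/→[o] /ɯ/→[u].
Vowels agree with the first vowel, so the harmony is progressive.

vowel harmony, progressive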